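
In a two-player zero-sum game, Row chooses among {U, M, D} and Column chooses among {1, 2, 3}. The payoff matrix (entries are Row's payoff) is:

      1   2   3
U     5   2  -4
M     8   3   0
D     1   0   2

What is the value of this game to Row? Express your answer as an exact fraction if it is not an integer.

6/5

Row minima: U → -4, M → 0, D → 0; maximin = 0.
Column maxima: 1 → 8, 2 → 3, 3 → 2; minimax = 2.
0 ≠ 2, so there is no saddle point; optimal play is mixed.
U is strictly dominated by M, so Row never plays it.
1 is strictly dominated by 2 (it gives Row strictly more in every row), so Column never plays it.
On the remaining 2×2 (M, D vs 2, 3):
Let Row play M with probability p. Expected payoff against 2: 3p + 0(1−p) = 3p; against 3: 0p + 2(1−p) = −2p + 2.
Setting these equal: 3p = −2p + 2 ⇒ 5p = 2 ⇒ p = 2/5, and the value is (3)·(2/5) = 6/5.
For Column: with q = P(2), equating M's and D's payoffs gives 3q = −2q + 2 ⇒ q = 2/5.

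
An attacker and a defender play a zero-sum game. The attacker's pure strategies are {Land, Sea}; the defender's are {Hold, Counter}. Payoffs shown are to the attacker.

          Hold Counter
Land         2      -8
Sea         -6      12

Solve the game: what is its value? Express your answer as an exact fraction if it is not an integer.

-6/7

Row minima: Land → -8, Sea → -6; maximin = -6.
Column maxima: Hold → 2, Counter → 12; minimax = 2.
-6 ≠ 2, so there is no saddle point; optimal play is mixed.
Let the attacker play Land with probability p. Expected payoff against Hold: 2p + (-6)(1−p) = 8p − 6; against Counter: (-8)p + 12(1−p) = −20p + 12.
Setting these equal: 8p − 6 = −20p + 12 ⇒ 28p = 18 ⇒ p = 9/14, and the value is (8)·(9/14) − 6 = -6/7.
For the defender: with q = P(Hold), equating Land's and Sea's payoffs gives 10q − 8 = −18q + 12 ⇒ q = 5/7.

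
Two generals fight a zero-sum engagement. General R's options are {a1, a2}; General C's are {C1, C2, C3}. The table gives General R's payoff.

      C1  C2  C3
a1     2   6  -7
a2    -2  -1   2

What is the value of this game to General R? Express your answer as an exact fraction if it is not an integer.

-10/13

Row minima: a1 → -7, a2 → -2; maximin = -2.
Column maxima: C1 → 2, C2 → 6, C3 → 2; minimax = 2.
-2 ≠ 2, so there is no saddle point; optimal play is mixed.
C2 is strictly dominated by C1 (it gives General R strictly more in every row), so General C never plays it.
On the remaining 2×2 (a1, a2 vs C1, C3):
Let General R play a1 with probability p. Expected payoff against C1: 2p + (-2)(1−p) = 4p − 2; against C3: (-7)p + 2(1−p) = −9p + 2.
Setting these equal: 4p − 2 = −9p + 2 ⇒ 13p = 4 ⇒ p = 4/13, and the value is (4)·(4/13) − 2 = -10/13.
For General C: with q = P(C1), equating a1's and a2's payoffs gives 9q − 7 = −4q + 2 ⇒ q = 9/13.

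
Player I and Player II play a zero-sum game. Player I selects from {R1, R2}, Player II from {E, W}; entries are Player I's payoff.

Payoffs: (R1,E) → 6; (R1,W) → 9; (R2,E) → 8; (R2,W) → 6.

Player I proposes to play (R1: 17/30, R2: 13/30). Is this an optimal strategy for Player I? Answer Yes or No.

No

Against E this mix gives (17/30)·6 + (13/30)·8 = 103/15.
Against W this mix gives (17/30)·9 + (13/30)·6 = 77/10.
Player II will play E, holding Player I to 103/15. Shifting weight toward the row that does better against E would raise this floor (the equalizing mix achieves 36/5 against both E and W), so the proposed strategy is not optimal.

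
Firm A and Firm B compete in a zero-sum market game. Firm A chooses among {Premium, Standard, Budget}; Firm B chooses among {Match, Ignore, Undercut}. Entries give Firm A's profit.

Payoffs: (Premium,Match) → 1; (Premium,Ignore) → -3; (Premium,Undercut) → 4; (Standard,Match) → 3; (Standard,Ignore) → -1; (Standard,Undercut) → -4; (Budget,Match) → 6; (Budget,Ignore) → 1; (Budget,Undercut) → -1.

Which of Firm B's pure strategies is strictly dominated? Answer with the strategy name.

Match

Ignore holds Firm A's payoff strictly below Match in every row: -3 < 1, -1 < 3, 1 < 6.
So Match is strictly dominated for Firm B.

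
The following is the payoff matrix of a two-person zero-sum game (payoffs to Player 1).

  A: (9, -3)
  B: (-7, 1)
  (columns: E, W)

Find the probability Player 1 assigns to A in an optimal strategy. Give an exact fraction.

Row minima: A → -3, B → -7; maximin = -3.
Column maxima: E → 9, W → 1; minimax = 1.
-3 ≠ 1, so there is no saddle point; optimal play is mixed.
Let Player 1 play A with probability p. Expected payoff against E: 9p + (-7)(1−p) = 16p − 7; against W: (-3)p + 1(1−p) = −4p + 1.
Setting these equal: 16p − 7 = −4p + 1 ⇒ 20p = 8 ⇒ p = 2/5, and the value is (16)·(2/5) − 7 = -3/5.
For Player 2: with q = P(E), equating A's and B's payoffs gives 12q − 3 = −8q + 1 ⇒ q = 1/5.

2/5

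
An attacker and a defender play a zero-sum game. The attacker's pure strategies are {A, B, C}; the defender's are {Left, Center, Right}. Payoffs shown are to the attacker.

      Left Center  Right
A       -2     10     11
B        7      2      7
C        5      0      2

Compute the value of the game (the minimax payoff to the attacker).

74/17

Row minima: A → -2, B → 2, C → 0; maximin = 2.
Column maxima: Left → 7, Center → 10, Right → 11; minimax = 7.
2 ≠ 7, so there is no saddle point; optimal play is mixed.
C is strictly dominated by B, so the attacker never plays it.
Right is strictly dominated by Center (it gives the attacker strictly more in every row), so the defender never plays it.
On the remaining 2×2 (A, B vs Left, Center):
Let the attacker play A with probability p. Expected payoff against Left: (-2)p + 7(1−p) = −9p + 7; against Center: 10p + 2(1−p) = 8p + 2.
Setting these equal: −9p + 7 = 8p + 2 ⇒ −17p = -5 ⇒ p = 5/17, and the value is (-9)·(5/17) + 7 = 74/17.
For the defender: with q = P(Left), equating A's and B's payoffs gives −12q + 10 = 5q + 2 ⇒ q = 8/17.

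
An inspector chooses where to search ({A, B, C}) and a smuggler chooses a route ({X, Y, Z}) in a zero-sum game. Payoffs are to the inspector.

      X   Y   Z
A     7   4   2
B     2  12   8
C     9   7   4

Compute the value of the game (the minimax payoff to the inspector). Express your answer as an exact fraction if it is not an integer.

Row minima: A → 2, B → 2, C → 4; maximin = 4.
Column maxima: X → 9, Y → 12, Z → 8; minimax = 8.
4 ≠ 8, so there is no saddle point; optimal play is mixed.
A is strictly dominated by C, so the inspector never plays it.
Y is strictly dominated by Z (it gives the inspector strictly more in every row), so the smuggler never plays it.
On the remaining 2×2 (B, C vs X, Z):
Let the inspector play B with probability p. Expected payoff against X: 2p + 9(1−p) = −7p + 9; against Z: 8p + 4(1−p) = 4p + 4.
Setting these equal: −7p + 9 = 4p + 4 ⇒ −11p = -5 ⇒ p = 5/11, and the value is (-7)·(5/11) + 9 = 64/11.
For the smuggler: with q = P(X), equating B's and C's payoffs gives −6q + 8 = 5q + 4 ⇒ q = 4/11.

64/11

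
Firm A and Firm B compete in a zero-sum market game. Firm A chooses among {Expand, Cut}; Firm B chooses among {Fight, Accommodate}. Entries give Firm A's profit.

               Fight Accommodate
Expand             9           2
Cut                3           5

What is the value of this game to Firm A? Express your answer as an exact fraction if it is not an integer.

13/3

Row minima: Expand → 2, Cut → 3; maximin = 3.
Column maxima: Fight → 9, Accommodate → 5; minimax = 5.
3 ≠ 5, so there is no saddle point; optimal play is mixed.
Let Firm A play Expand with probability p. Expected payoff against Fight: 9p + 3(1−p) = 6p + 3; against Accommodate: 2p + 5(1−p) = −3p + 5.
Setting these equal: 6p + 3 = −3p + 5 ⇒ 9p = 2 ⇒ p = 2/9, and the value is (6)·(2/9) + 3 = 13/3.
For Firm B: with q = P(Fight), equating Expand's and Cut's payoffs gives 7q + 2 = −2q + 5 ⇒ q = 1/3.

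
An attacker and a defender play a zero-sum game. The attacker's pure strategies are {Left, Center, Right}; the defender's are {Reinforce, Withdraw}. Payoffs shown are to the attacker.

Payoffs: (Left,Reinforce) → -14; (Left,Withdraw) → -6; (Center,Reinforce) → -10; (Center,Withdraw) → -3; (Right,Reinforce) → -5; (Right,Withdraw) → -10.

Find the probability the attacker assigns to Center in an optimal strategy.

5/12

Row minima: Left → -14, Center → -10, Right → -10; maximin = -10.
Column maxima: Reinforce → -5, Withdraw → -3; minimax = -5.
-10 ≠ -5, so there is no saddle point; optimal play is mixed.
Left is strictly dominated by Center, so the attacker never plays it.
On the remaining 2×2 (Center, Right vs Reinforce, Withdraw):
Let the attacker play Center with probability p. Expected payoff against Reinforce: (-10)p + (-5)(1−p) = −5p − 5; against Withdraw: (-3)p + (-10)(1−p) = 7p − 10.
Setting these equal: −5p − 5 = 7p − 10 ⇒ −12p = -5 ⇒ p = 5/12, and the value is (-5)·(5/12) − 5 = -85/12.
For the defender: with q = P(Reinforce), equating Center's and Right's payoffs gives −7q − 3 = 5q − 10 ⇒ q = 7/12.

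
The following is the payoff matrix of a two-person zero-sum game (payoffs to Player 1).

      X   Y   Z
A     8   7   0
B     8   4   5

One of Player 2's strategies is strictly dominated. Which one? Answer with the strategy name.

X

Y holds Player 1's payoff strictly below X in every row: 7 < 8, 4 < 8.
So X is strictly dominated for Player 2.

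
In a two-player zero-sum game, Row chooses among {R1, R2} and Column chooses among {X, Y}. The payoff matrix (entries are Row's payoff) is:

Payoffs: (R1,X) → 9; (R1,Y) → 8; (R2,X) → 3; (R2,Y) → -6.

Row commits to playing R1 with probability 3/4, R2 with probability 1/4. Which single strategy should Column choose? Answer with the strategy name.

If Column plays X, Row's expected payoff is (3/4)·9 + (1/4)·3 = 15/2.
If Column plays Y, Row's expected payoff is (3/4)·8 + (1/4)·(-6) = 9/2.
Column minimizes Row's payoff; the smallest is 9/2, so the best response is Y.

Y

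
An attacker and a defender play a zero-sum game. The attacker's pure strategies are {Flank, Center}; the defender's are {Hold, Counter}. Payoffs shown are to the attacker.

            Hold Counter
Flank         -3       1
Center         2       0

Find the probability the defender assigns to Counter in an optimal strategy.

Row minima: Flank → -3, Center → 0; maximin = 0.
Column maxima: Hold → 2, Counter → 1; minimax = 1.
0 ≠ 1, so there is no saddle point; optimal play is mixed.
Let the attacker play Flank with probability p. Expected payoff against Hold: (-3)p + 2(1−p) = −5p + 2; against Counter: 1p + 0(1−p) = p.
Setting these equal: −5p + 2 = p ⇒ −6p = -2 ⇒ p = 1/3, and the value is (-5)·(1/3) + 2 = 1/3.
For the defender: with q = P(Hold), equating Flank's and Center's payoffs gives −4q + 1 = 2q ⇒ q = 1/6.

5/6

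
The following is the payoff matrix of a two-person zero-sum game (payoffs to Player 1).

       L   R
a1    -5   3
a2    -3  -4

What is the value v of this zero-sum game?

Row minima: a1 → -5, a2 → -4; maximin = -4.
Column maxima: L → -3, R → 3; minimax = -3.
-4 ≠ -3, so there is no saddle point; optimal play is mixed.
Let Player 1 play a1 with probability p. Expected payoff against L: (-5)p + (-3)(1−p) = −2p − 3; against R: 3p + (-4)(1−p) = 7p − 4.
Setting these equal: −2p − 3 = 7p − 4 ⇒ −9p = -1 ⇒ p = 1/9, and the value is (-2)·(1/9) − 3 = -29/9.
For Player 2: with q = P(L), equating a1's and a2's payoffs gives −8q + 3 = q − 4 ⇒ q = 7/9.

-29/9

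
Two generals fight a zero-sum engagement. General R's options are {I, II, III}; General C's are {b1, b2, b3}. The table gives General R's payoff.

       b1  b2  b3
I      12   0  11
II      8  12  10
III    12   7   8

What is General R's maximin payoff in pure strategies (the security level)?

8

Row minima: I → 0, II → 8, III → 7.
The best of these is 8.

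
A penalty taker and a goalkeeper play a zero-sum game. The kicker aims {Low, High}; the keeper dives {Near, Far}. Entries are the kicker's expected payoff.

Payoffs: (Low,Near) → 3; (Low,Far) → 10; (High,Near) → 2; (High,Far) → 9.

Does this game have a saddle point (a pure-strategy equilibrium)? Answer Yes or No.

Row minima: Low → 3, High → 2; maximin = 3.
Column maxima: Near → 3, Far → 10; minimax = 3.
maximin = minimax = 3, so a saddle point exists.

Yes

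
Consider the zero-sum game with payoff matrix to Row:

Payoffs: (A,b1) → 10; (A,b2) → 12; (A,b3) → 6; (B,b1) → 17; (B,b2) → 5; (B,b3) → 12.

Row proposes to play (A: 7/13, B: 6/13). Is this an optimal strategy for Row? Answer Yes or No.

Yes

Against b1 this mix gives (7/13)·10 + (6/13)·17 = 172/13.
Against b2 this mix gives (7/13)·12 + (6/13)·5 = 114/13.
Against b3 this mix gives (7/13)·6 + (6/13)·12 = 114/13.
All of Column's active replies (b2, b3) yield 114/13, and no column does worse for Row. The mix makes Column indifferent and guarantees 114/13, so it is optimal.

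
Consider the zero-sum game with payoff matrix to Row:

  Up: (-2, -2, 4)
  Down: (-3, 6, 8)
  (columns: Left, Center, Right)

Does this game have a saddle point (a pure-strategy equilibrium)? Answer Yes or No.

Row minima: Up → -2, Down → -3; maximin = -2.
Column maxima: Left → -2, Center → 6, Right → 8; minimax = -2.
maximin = minimax = -2, so a saddle point exists.

Yes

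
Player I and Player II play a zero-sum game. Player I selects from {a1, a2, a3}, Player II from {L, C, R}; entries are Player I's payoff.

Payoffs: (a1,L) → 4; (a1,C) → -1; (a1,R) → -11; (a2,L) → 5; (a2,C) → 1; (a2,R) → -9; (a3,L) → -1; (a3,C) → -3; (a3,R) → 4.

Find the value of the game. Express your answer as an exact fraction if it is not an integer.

-23/17

Row minima: a1 → -11, a2 → -9, a3 → -3; maximin = -3.
Column maxima: L → 5, C → 1, R → 4; minimax = 1.
-3 ≠ 1, so there is no saddle point; optimal play is mixed.
a1 is strictly dominated by a2, so Player I never plays it.
L is strictly dominated by C (it gives Player I strictly more in every row), so Player II never plays it.
On the remaining 2×2 (a2, a3 vs C, R):
Let Player I play a2 with probability p. Expected payoff against C: 1p + (-3)(1−p) = 4p − 3; against R: (-9)p + 4(1−p) = −13p + 4.
Setting these equal: 4p − 3 = −13p + 4 ⇒ 17p = 7 ⇒ p = 7/17, and the value is (4)·(7/17) − 3 = -23/17.
For Player II: with q = P(C), equating a2's and a3's payoffs gives 10q − 9 = −7q + 4 ⇒ q = 13/17.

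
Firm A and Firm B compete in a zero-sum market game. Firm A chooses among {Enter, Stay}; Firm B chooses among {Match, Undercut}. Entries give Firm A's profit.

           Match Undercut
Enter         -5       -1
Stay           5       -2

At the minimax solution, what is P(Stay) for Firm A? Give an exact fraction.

Row minima: Enter → -5, Stay → -2; maximin = -2.
Column maxima: Match → 5, Undercut → -1; minimax = -1.
-2 ≠ -1, so there is no saddle point; optimal play is mixed.
Let Firm A play Enter with probability p. Expected payoff against Match: (-5)p + 5(1−p) = −10p + 5; against Undercut: (-1)p + (-2)(1−p) = p − 2.
Setting these equal: −10p + 5 = p − 2 ⇒ −11p = -7 ⇒ p = 7/11, and the value is (-10)·(7/11) + 5 = -15/11.
For Firm B: with q = P(Match), equating Enter's and Stay's payoffs gives −4q − 1 = 7q − 2 ⇒ q = 1/11.

4/11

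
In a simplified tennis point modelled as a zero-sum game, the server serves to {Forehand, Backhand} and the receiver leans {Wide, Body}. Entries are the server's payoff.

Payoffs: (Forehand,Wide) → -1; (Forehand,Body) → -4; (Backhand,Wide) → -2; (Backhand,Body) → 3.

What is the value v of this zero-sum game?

Row minima: Forehand → -4, Backhand → -2; maximin = -2.
Column maxima: Wide → -1, Body → 3; minimax = -1.
-2 ≠ -1, so there is no saddle point; optimal play is mixed.
Let the server play Forehand with probability p. Expected payoff against Wide: (-1)p + (-2)(1−p) = p − 2; against Body: (-4)p + 3(1−p) = −7p + 3.
Setting these equal: p − 2 = −7p + 3 ⇒ 8p = 5 ⇒ p = 5/8, and the value is (1)·(5/8) − 2 = -11/8.
For the receiver: with q = P(Wide), equating Forehand's and Backhand's payoffs gives 3q − 4 = −5q + 3 ⇒ q = 7/8.

-11/8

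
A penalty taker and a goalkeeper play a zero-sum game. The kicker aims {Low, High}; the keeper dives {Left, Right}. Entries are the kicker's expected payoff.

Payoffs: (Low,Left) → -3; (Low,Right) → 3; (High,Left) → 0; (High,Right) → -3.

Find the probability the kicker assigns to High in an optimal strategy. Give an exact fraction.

2/3

Row minima: Low → -3, High → -3; maximin = -3.
Column maxima: Left → 0, Right → 3; minimax = 0.
-3 ≠ 0, so there is no saddle point; optimal play is mixed.
Let the kicker play Low with probability p. Expected payoff against Left: (-3)p + 0(1−p) = −3p; against Right: 3p + (-3)(1−p) = 6p − 3.
Setting these equal: −3p = 6p − 3 ⇒ −9p = -3 ⇒ p = 1/3, and the value is (-3)·(1/3) = -1.
For the keeper: with q = P(Left), equating Low's and High's payoffs gives −6q + 3 = 3q − 3 ⇒ q = 2/3.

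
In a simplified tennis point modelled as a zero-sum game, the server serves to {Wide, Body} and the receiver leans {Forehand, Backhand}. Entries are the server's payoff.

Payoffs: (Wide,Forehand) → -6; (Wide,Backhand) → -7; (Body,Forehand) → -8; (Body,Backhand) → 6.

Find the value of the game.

-92/15

Row minima: Wide → -7, Body → -8; maximin = -7.
Column maxima: Forehand → -6, Backhand → 6; minimax = -6.
-7 ≠ -6, so there is no saddle point; optimal play is mixed.
Let the server play Wide with probability p. Expected payoff against Forehand: (-6)p + (-8)(1−p) = 2p − 8; against Backhand: (-7)p + 6(1−p) = −13p + 6.
Setting these equal: 2p − 8 = −13p + 6 ⇒ 15p = 14 ⇒ p = 14/15, and the value is (2)·(14/15) − 8 = -92/15.
For the receiver: with q = P(Forehand), equating Wide's and Body's payoffs gives q − 7 = −14q + 6 ⇒ q = 13/15.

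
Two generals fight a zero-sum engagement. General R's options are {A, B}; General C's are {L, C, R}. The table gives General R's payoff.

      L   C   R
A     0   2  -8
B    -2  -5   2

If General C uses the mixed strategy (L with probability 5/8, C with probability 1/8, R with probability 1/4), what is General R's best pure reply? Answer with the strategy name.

Expected payoff of A: (5/8)·0 + (1/8)·2 + (1/4)·(-8) = -7/4.
Expected payoff of B: (5/8)·(-2) + (1/8)·(-5) + (1/4)·2 = -11/8.
The largest is -11/8, so General R's best response is B.

B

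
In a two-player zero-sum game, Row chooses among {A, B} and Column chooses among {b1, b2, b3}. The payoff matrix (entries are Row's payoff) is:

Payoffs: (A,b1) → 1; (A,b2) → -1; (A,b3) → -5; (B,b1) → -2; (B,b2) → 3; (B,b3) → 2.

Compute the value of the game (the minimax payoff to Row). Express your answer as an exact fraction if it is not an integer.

Row minima: A → -5, B → -2; maximin = -2.
Column maxima: b1 → 1, b2 → 3, b3 → 2; minimax = 1.
-2 ≠ 1, so there is no saddle point; optimal play is mixed.
b2 is strictly dominated by b3 (it gives Row strictly more in every row), so Column never plays it.
On the remaining 2×2 (A, B vs b1, b3):
Let Row play A with probability p. Expected payoff against b1: 1p + (-2)(1−p) = 3p − 2; against b3: (-5)p + 2(1−p) = −7p + 2.
Setting these equal: 3p − 2 = −7p + 2 ⇒ 10p = 4 ⇒ p = 2/5, and the value is (3)·(2/5) − 2 = -4/5.
For Column: with q = P(b1), equating A's and B's payoffs gives 6q − 5 = −4q + 2 ⇒ q = 7/10.

-4/5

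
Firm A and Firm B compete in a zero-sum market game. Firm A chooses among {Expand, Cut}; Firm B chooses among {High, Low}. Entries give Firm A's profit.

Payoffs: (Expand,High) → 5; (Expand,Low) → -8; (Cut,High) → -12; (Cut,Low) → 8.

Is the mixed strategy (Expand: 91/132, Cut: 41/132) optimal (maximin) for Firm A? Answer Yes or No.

Against High this mix gives (91/132)·5 + (41/132)·(-12) = -37/132.
Against Low this mix gives (91/132)·(-8) + (41/132)·8 = -100/33.
Firm B will play Low, holding Firm A to -100/33. Shifting weight toward the row that does better against Low would raise this floor (the equalizing mix achieves -56/33 against both Low and High), so the proposed strategy is not optimal.

No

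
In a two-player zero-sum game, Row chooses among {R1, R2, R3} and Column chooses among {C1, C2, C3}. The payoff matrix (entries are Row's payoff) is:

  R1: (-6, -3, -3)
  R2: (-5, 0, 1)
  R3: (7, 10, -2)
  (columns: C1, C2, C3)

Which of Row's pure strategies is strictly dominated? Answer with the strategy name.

R1

R2 gives a strictly higher payoff than R1 against every column: -5 > -6, 0 > -3, 1 > -3.
So R1 is strictly dominated and Row never plays it.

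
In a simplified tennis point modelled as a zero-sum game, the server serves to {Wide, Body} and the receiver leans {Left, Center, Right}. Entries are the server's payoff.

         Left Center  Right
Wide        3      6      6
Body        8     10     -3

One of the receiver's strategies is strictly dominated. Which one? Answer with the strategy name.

Center

Left holds the server's payoff strictly below Center in every row: 3 < 6, 8 < 10.
So Center is strictly dominated for the receiver.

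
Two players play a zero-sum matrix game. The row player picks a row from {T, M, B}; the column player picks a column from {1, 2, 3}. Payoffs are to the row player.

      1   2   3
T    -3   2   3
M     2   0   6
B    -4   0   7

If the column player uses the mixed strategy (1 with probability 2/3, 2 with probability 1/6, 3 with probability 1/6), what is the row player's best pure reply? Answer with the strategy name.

M

Expected payoff of T: (2/3)·(-3) + (1/6)·2 + (1/6)·3 = -7/6.
Expected payoff of M: (2/3)·2 + (1/6)·0 + (1/6)·6 = 7/3.
Expected payoff of B: (2/3)·(-4) + (1/6)·0 + (1/6)·7 = -3/2.
The largest is 7/3, so the row player's best response is M.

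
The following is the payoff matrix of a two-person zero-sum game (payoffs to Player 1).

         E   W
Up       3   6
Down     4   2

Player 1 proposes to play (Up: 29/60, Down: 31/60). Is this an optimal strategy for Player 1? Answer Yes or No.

Against E this mix gives (29/60)·3 + (31/60)·4 = 211/60.
Against W this mix gives (29/60)·6 + (31/60)·2 = 59/15.
Player 2 will play E, holding Player 1 to 211/60. Shifting weight toward the row that does better against E would raise this floor (the equalizing mix achieves 18/5 against both E and W), so the proposed strategy is not optimal.

No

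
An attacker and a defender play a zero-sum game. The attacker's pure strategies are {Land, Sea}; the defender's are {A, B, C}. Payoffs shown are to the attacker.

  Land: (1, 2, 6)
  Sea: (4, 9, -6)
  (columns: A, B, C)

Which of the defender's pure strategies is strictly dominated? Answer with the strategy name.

B

A holds the attacker's payoff strictly below B in every row: 1 < 2, 4 < 9.
So B is strictly dominated for the defender.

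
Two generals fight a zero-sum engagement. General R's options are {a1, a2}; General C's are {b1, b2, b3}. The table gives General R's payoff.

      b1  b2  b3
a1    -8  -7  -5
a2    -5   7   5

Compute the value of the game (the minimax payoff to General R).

-5

Row minima: a1 → -8, a2 → -5; maximin = -5.
Column maxima: b1 → -5, b2 → 7, b3 → 5; minimax = -5.
Since maximin = minimax = -5, there is a saddle point and the value is -5.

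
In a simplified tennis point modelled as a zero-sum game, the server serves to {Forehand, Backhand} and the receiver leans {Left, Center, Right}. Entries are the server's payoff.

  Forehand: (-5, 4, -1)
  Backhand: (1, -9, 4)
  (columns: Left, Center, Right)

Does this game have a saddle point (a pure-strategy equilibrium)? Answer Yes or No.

No

Row minima: Forehand → -5, Backhand → -9; maximin = -5.
Column maxima: Left → 1, Center → 4, Right → 4; minimax = 1.
-5 ≠ 1, so no pure-strategy equilibrium exists.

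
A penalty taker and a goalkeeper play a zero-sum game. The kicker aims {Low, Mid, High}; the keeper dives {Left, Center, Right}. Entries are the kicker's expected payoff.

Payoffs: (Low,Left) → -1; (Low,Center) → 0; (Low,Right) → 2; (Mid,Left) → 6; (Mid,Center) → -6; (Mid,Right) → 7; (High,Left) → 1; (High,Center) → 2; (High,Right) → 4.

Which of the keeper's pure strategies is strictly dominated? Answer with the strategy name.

Left holds the kicker's payoff strictly below Right in every row: -1 < 2, 6 < 7, 1 < 4.
So Right is strictly dominated for the keeper.

Right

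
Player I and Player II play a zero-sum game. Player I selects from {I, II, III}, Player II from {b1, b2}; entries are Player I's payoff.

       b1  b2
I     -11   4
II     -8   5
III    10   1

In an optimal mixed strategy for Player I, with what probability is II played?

Row minima: I → -11, II → -8, III → 1; maximin = 1.
Column maxima: b1 → 10, b2 → 5; minimax = 5.
1 ≠ 5, so there is no saddle point; optimal play is mixed.
I is strictly dominated by II, so Player I never plays it.
On the remaining 2×2 (II, III vs b1, b2):
Let Player I play II with probability p. Expected payoff against b1: (-8)p + 10(1−p) = −18p + 10; against b2: 5p + 1(1−p) = 4p + 1.
Setting these equal: −18p + 10 = 4p + 1 ⇒ −22p = -9 ⇒ p = 9/22, and the value is (-18)·(9/22) + 10 = 29/11.
For Player II: with q = P(b1), equating II's and III's payoffs gives −13q + 5 = 9q + 1 ⇒ q = 2/11.

9/22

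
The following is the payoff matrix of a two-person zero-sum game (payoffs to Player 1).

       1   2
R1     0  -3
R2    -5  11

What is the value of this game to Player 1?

Row minima: R1 → -3, R2 → -5; maximin = -3.
Column maxima: 1 → 0, 2 → 11; minimax = 0.
-3 ≠ 0, so there is no saddle point; optimal play is mixed.
Let Player 1 play R1 with probability p. Expected payoff against 1: 0p + (-5)(1−p) = 5p − 5; against 2: (-3)p + 11(1−p) = −14p + 11.
Setting these equal: 5p − 5 = −14p + 11 ⇒ 19p = 16 ⇒ p = 16/19, and the value is (5)·(16/19) − 5 = -15/19.
For Player 2: with q = P(1), equating R1's and R2's payoffs gives 3q − 3 = −16q + 11 ⇒ q = 14/19.

-15/19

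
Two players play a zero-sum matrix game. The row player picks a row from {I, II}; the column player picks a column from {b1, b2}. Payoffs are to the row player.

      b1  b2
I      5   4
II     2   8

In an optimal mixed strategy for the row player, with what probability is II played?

1/7

Row minima: I → 4, II → 2; maximin = 4.
Column maxima: b1 → 5, b2 → 8; minimax = 5.
4 ≠ 5, so there is no saddle point; optimal play is mixed.
Let the row player play I with probability p. Expected payoff against b1: 5p + 2(1−p) = 3p + 2; against b2: 4p + 8(1−p) = −4p + 8.
Setting these equal: 3p + 2 = −4p + 8 ⇒ 7p = 6 ⇒ p = 6/7, and the value is (3)·(6/7) + 2 = 32/7.
For the column player: with q = P(b1), equating I's and II's payoffs gives q + 4 = −6q + 8 ⇒ q = 4/7.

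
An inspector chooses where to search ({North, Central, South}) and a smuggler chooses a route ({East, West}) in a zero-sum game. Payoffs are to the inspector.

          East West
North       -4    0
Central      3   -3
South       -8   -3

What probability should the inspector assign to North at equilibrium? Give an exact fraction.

3/5

Row minima: North → -4, Central → -3, South → -8; maximin = -3.
Column maxima: East → 3, West → 0; minimax = 0.
-3 ≠ 0, so there is no saddle point; optimal play is mixed.
South is strictly dominated by North, so the inspector never plays it.
On the remaining 2×2 (North, Central vs East, West):
Let the inspector play North with probability p. Expected payoff against East: (-4)p + 3(1−p) = −7p + 3; against West: 0p + (-3)(1−p) = 3p − 3.
Setting these equal: −7p + 3 = 3p − 3 ⇒ −10p = -6 ⇒ p = 3/5, and the value is (-7)·(3/5) + 3 = -6/5.
For the smuggler: with q = P(East), equating North's and Central's payoffs gives −4q = 6q − 3 ⇒ q = 3/10.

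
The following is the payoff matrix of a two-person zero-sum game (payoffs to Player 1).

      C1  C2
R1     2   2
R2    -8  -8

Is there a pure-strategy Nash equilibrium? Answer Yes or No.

Row minima: R1 → 2, R2 → -8; maximin = 2.
Column maxima: C1 → 2, C2 → 2; minimax = 2.
maximin = minimax = 2, so a saddle point exists.

Yes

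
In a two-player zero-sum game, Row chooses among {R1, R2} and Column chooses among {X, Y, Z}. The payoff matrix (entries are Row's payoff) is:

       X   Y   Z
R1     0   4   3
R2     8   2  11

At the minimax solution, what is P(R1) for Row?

Row minima: R1 → 0, R2 → 2; maximin = 2.
Column maxima: X → 8, Y → 4, Z → 11; minimax = 4.
2 ≠ 4, so there is no saddle point; optimal play is mixed.
Z is strictly dominated by X (it gives Row strictly more in every row), so Column never plays it.
On the remaining 2×2 (R1, R2 vs X, Y):
Let Row play R1 with probability p. Expected payoff against X: 0p + 8(1−p) = −8p + 8; against Y: 4p + 2(1−p) = 2p + 2.
Setting these equal: −8p + 8 = 2p + 2 ⇒ −10p = -6 ⇒ p = 3/5, and the value is (-8)·(3/5) + 8 = 16/5.
For Column: with q = P(X), equating R1's and R2's payoffs gives −4q + 4 = 6q + 2 ⇒ q = 1/5.

3/5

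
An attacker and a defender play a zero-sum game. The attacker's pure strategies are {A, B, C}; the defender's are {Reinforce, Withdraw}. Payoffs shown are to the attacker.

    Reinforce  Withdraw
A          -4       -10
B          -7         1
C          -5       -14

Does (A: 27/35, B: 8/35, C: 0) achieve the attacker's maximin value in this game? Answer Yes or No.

No

Against Reinforce this mix gives (27/35)·(-4) + (8/35)·(-7) = -164/35.
Against Withdraw this mix gives (27/35)·(-10) + (8/35)·1 = -262/35.
The defender will play Withdraw, holding the attacker to -262/35. Shifting weight toward the row that does better against Withdraw would raise this floor (the equalizing mix achieves -37/7 against both Withdraw and Reinforce), so the proposed strategy is not optimal.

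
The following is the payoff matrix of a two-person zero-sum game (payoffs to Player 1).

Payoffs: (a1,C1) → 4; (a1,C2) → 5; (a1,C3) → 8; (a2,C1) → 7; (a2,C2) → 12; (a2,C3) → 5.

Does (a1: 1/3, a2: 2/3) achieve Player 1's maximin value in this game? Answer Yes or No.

Against C1 this mix gives (1/3)·4 + (2/3)·7 = 6.
Against C2 this mix gives (1/3)·5 + (2/3)·12 = 29/3.
Against C3 this mix gives (1/3)·8 + (2/3)·5 = 6.
All of Player 2's active replies (C1, C3) yield 6, and no column does worse for Player 1. The mix makes Player 2 indifferent and guarantees 6, so it is optimal.

Yes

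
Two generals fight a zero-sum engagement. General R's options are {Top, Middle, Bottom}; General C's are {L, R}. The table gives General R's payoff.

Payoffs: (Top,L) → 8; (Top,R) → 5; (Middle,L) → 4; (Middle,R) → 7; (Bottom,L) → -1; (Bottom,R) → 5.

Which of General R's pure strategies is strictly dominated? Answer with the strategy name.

Middle gives a strictly higher payoff than Bottom against every column: 4 > -1, 7 > 5.
So Bottom is strictly dominated and General R never plays it.

Bottom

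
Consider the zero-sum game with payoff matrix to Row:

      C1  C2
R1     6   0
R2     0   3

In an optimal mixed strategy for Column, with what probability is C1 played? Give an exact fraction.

1/3

Row minima: R1 → 0, R2 → 0; maximin = 0.
Column maxima: C1 → 6, C2 → 3; minimax = 3.
0 ≠ 3, so there is no saddle point; optimal play is mixed.
Let Row play R1 with probability p. Expected payoff against C1: 6p + 0(1−p) = 6p; against C2: 0p + 3(1−p) = −3p + 3.
Setting these equal: 6p = −3p + 3 ⇒ 9p = 3 ⇒ p = 1/3, and the value is (6)·(1/3) = 2.
For Column: with q = P(C1), equating R1's and R2's payoffs gives 6q = −3q + 3 ⇒ q = 1/3.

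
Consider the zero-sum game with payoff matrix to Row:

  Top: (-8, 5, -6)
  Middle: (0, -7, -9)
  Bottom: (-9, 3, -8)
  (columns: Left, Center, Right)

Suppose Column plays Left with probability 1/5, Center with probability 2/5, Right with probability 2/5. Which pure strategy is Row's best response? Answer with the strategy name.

Expected payoff of Top: (1/5)·(-8) + (2/5)·5 + (2/5)·(-6) = -2.
Expected payoff of Middle: (1/5)·0 + (2/5)·(-7) + (2/5)·(-9) = -32/5.
Expected payoff of Bottom: (1/5)·(-9) + (2/5)·3 + (2/5)·(-8) = -19/5.
The largest is -2, so Row's best response is Top.

Top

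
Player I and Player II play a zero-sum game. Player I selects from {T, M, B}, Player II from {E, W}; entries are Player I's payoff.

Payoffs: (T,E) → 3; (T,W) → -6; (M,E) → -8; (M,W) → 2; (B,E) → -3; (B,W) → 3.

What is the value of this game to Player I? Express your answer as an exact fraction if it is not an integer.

-3/5

Row minima: T → -6, M → -8, B → -3; maximin = -3.
Column maxima: E → 3, W → 3; minimax = 3.
-3 ≠ 3, so there is no saddle point; optimal play is mixed.
M is strictly dominated by B, so Player I never plays it.
On the remaining 2×2 (T, B vs E, W):
Let Player I play T with probability p. Expected payoff against E: 3p + (-3)(1−p) = 6p − 3; against W: (-6)p + 3(1−p) = −9p + 3.
Setting these equal: 6p − 3 = −9p + 3 ⇒ 15p = 6 ⇒ p = 2/5, and the value is (6)·(2/5) − 3 = -3/5.
For Player II: with q = P(E), equating T's and B's payoffs gives 9q − 6 = −6q + 3 ⇒ q = 3/5.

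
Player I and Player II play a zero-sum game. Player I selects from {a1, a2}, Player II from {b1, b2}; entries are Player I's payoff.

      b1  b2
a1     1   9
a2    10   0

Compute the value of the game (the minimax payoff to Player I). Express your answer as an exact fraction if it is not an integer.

Row minima: a1 → 1, a2 → 0; maximin = 1.
Column maxima: b1 → 10, b2 → 9; minimax = 9.
1 ≠ 9, so there is no saddle point; optimal play is mixed.
Let Player I play a1 with probability p. Expected payoff against b1: 1p + 10(1−p) = −9p + 10; against b2: 9p + 0(1−p) = 9p.
Setting these equal: −9p + 10 = 9p ⇒ −18p = -10 ⇒ p = 5/9, and the value is (-9)·(5/9) + 10 = 5.
For Player II: with q = P(b1), equating a1's and a2's payoffs gives −8q + 9 = 10q ⇒ q = 1/2.

5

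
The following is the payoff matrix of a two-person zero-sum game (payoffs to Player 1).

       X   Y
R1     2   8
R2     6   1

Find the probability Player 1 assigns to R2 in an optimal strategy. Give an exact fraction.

6/11

Row minima: R1 → 2, R2 → 1; maximin = 2.
Column maxima: X → 6, Y → 8; minimax = 6.
2 ≠ 6, so there is no saddle point; optimal play is mixed.
Let Player 1 play R1 with probability p. Expected payoff against X: 2p + 6(1−p) = −4p + 6; against Y: 8p + 1(1−p) = 7p + 1.
Setting these equal: −4p + 6 = 7p + 1 ⇒ −11p = -5 ⇒ p = 5/11, and the value is (-4)·(5/11) + 6 = 46/11.
For Player 2: with q = P(X), equating R1's and R2's payoffs gives −6q + 8 = 5q + 1 ⇒ q = 7/11.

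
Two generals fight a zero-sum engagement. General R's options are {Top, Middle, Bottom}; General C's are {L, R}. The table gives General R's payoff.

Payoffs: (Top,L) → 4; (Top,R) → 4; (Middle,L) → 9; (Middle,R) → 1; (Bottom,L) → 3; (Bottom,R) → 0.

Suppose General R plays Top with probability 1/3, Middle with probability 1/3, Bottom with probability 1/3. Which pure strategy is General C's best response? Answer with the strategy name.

R

If General C plays L, General R's expected payoff is (1/3)·4 + (1/3)·9 + (1/3)·3 = 16/3.
If General C plays R, General R's expected payoff is (1/3)·4 + (1/3)·1 + (1/3)·0 = 5/3.
General C minimizes General R's payoff; the smallest is 5/3, so the best response is R.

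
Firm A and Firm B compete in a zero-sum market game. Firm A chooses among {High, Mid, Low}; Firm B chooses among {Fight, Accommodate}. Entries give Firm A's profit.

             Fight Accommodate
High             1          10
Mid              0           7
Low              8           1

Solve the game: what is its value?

79/16

Row minima: High → 1, Mid → 0, Low → 1; maximin = 1.
Column maxima: Fight → 8, Accommodate → 10; minimax = 8.
1 ≠ 8, so there is no saddle point; optimal play is mixed.
Mid is strictly dominated by High, so Firm A never plays it.
On the remaining 2×2 (High, Low vs Fight, Accommodate):
Let Firm A play High with probability p. Expected payoff against Fight: 1p + 8(1−p) = −7p + 8; against Accommodate: 10p + 1(1−p) = 9p + 1.
Setting these equal: −7p + 8 = 9p + 1 ⇒ −16p = -7 ⇒ p = 7/16, and the value is (-7)·(7/16) + 8 = 79/16.
For Firm B: with q = P(Fight), equating High's and Low's payoffs gives −9q + 10 = 7q + 1 ⇒ q = 9/16.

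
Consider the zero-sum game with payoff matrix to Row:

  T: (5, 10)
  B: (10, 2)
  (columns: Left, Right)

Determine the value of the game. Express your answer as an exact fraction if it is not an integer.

90/13

Row minima: T → 5, B → 2; maximin = 5.
Column maxima: Left → 10, Right → 10; minimax = 10.
5 ≠ 10, so there is no saddle point; optimal play is mixed.
Let Row play T with probability p. Expected payoff against Left: 5p + 10(1−p) = −5p + 10; against Right: 10p + 2(1−p) = 8p + 2.
Setting these equal: −5p + 10 = 8p + 2 ⇒ −13p = -8 ⇒ p = 8/13, and the value is (-5)·(8/13) + 10 = 90/13.
For Column: with q = P(Left), equating T's and B's payoffs gives −5q + 10 = 8q + 2 ⇒ q = 8/13.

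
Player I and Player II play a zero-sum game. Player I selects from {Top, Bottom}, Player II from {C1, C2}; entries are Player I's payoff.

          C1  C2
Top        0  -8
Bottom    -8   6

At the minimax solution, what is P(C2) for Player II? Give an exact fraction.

4/11

Row minima: Top → -8, Bottom → -8; maximin = -8.
Column maxima: C1 → 0, C2 → 6; minimax = 0.
-8 ≠ 0, so there is no saddle point; optimal play is mixed.
Let Player I play Top with probability p. Expected payoff against C1: 0p + (-8)(1−p) = 8p − 8; against C2: (-8)p + 6(1−p) = −14p + 6.
Setting these equal: 8p − 8 = −14p + 6 ⇒ 22p = 14 ⇒ p = 7/11, and the value is (8)·(7/11) − 8 = -32/11.
For Player II: with q = P(C1), equating Top's and Bottom's payoffs gives 8q − 8 = −14q + 6 ⇒ q = 7/11.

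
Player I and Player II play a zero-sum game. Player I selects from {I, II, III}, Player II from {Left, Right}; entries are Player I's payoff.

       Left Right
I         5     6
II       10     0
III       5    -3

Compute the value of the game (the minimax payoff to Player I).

60/11

Row minima: I → 5, II → 0, III → -3; maximin = 5.
Column maxima: Left → 10, Right → 6; minimax = 6.
5 ≠ 6, so there is no saddle point; optimal play is mixed.
III is strictly dominated by II, so Player I never plays it.
On the remaining 2×2 (I, II vs Left, Right):
Let Player I play I with probability p. Expected payoff against Left: 5p + 10(1−p) = −5p + 10; against Right: 6p + 0(1−p) = 6p.
Setting these equal: −5p + 10 = 6p ⇒ −11p = -10 ⇒ p = 10/11, and the value is (-5)·(10/11) + 10 = 60/11.
For Player II: with q = P(Left), equating I's and II's payoffs gives −q + 6 = 10q ⇒ q = 6/11.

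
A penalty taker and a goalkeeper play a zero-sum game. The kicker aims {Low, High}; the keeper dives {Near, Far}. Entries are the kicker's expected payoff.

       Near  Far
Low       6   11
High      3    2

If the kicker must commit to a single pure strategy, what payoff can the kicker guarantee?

Row minima: Low → 6, High → 2.
The best of these is 6.

6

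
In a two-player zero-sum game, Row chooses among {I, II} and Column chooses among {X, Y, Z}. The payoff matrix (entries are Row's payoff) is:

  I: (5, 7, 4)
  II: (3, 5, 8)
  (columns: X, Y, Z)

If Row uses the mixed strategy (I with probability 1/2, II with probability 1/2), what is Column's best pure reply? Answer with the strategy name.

If Column plays X, Row's expected payoff is (1/2)·5 + (1/2)·3 = 4.
If Column plays Y, Row's expected payoff is (1/2)·7 + (1/2)·5 = 6.
If Column plays Z, Row's expected payoff is (1/2)·4 + (1/2)·8 = 6.
Column minimizes Row's payoff; the smallest is 4, so the best response is X.

X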